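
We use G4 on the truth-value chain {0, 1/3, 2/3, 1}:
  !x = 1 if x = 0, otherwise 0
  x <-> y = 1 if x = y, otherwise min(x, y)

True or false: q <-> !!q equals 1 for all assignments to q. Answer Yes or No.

No

Counterexample: take q = 1/3.
!q = !1/3 = 0
!!q = !0 = 1
q <-> !!q = 1/3 <-> 1 = 1/3
This gives 1/3 ≠ 1.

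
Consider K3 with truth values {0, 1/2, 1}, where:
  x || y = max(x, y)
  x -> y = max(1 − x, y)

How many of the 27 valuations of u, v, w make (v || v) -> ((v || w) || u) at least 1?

value 1: 23 assignments (counts)
value 1/2: 4 assignments
So 23 of the 27 assignments meet the threshold.

23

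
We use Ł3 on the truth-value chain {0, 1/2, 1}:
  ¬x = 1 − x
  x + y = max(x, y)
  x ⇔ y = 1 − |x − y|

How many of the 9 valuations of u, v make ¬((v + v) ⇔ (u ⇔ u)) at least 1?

u = 0, v = 0 ↦ 1  ≥
u = 0, v = 1/2 ↦ 1/2  <
u = 0, v = 1 ↦ 0  <
u = 1/2, v = 0 ↦ 1  ≥
u = 1/2, v = 1/2 ↦ 1/2  <
u = 1/2, v = 1 ↦ 0  <
u = 1, v = 0 ↦ 1  ≥
u = 1, v = 1/2 ↦ 1/2  <
u = 1, v = 1 ↦ 0  <
So 3 of the 9 assignments meet the threshold.

3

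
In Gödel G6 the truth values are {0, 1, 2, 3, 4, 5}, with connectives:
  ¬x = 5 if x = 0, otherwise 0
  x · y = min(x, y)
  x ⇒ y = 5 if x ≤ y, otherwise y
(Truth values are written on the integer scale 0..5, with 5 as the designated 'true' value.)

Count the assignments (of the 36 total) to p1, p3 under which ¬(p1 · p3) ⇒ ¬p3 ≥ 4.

value 5: 31 assignments (counts)
value 0: 5 assignments
So 31 of the 36 assignments meet the threshold.

31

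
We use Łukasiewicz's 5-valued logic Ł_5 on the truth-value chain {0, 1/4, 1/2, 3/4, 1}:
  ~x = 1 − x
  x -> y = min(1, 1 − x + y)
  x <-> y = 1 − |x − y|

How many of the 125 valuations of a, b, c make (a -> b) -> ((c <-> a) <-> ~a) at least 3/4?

90

value 1: 60 assignments (counts)
value 3/4: 30 assignments (counts)
value 1/2: 20 assignments
value 1/4: 9 assignments
value 0: 6 assignments
So 90 of the 125 assignments meet the threshold.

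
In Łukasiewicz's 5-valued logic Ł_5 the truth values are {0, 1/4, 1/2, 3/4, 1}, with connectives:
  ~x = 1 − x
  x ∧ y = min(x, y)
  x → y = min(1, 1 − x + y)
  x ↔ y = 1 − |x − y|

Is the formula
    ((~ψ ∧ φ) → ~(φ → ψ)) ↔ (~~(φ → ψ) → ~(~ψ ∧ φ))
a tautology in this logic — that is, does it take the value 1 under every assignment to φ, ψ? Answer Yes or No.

Yes

At φ = 3/4, ψ = 1/2, for instance:
~ψ = ~1/2 = 1/2
~ψ ∧ φ = 1/2 ∧ 3/4 = 1/2
φ → ψ = 3/4 → 1/2 = 3/4
~(φ → ψ) = ~3/4 = 1/4
(~ψ ∧ φ) → ~(φ → ψ) = 1/2 → 1/4 = 3/4
~~(φ → ψ) = ~1/4 = 3/4
~(~ψ ∧ φ) = ~1/2 = 1/2
~~(φ → ψ) → ~(~ψ ∧ φ) = 3/4 → 1/2 = 3/4
((~ψ ∧ φ) → ~(φ → ψ)) ↔ (~~(φ → ψ) → ~(~ψ ∧ φ)) = 3/4 ↔ 3/4 = 1
and checking the remaining 24 assignments likewise gives ≥ 1 in every case.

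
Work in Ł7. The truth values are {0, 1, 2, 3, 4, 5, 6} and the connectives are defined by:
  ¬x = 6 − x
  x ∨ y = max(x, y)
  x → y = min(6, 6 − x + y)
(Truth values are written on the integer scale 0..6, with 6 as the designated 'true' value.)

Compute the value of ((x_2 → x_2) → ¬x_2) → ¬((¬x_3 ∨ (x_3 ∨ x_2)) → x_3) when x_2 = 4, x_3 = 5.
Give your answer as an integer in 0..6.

4

x_2 → x_2 = 4 → 4 = 6
¬x_2 = ¬4 = 2
(x_2 → x_2) → ¬x_2 = 6 → 2 = 2
¬x_3 = ¬5 = 1
x_3 ∨ x_2 = 5 ∨ 4 = 5
¬x_3 ∨ (x_3 ∨ x_2) = 1 ∨ 5 = 5
(¬x_3 ∨ (x_3 ∨ x_2)) → x_3 = 5 → 5 = 6
¬((¬x_3 ∨ (x_3 ∨ x_2)) → x_3) = ¬6 = 0
((x_2 → x_2) → ¬x_2) → ¬((¬x_3 ∨ (x_3 ∨ x_2)) → x_3) = 2 → 0 = 4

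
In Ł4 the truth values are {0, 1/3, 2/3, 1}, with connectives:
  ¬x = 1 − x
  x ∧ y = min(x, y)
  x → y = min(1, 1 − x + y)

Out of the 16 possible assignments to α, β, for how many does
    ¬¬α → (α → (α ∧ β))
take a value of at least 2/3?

14

α = 0, β = 0 ↦ 1  ≥
α = 0, β = 1/3 ↦ 1  ≥
α = 0, β = 2/3 ↦ 1  ≥
α = 0, β = 1 ↦ 1  ≥
α = 1/3, β = 0 ↦ 1  ≥
α = 1/3, β = 1/3 ↦ 1  ≥
α = 1/3, β = 2/3 ↦ 1  ≥
α = 1/3, β = 1 ↦ 1  ≥
α = 2/3, β = 0 ↦ 2/3  ≥
α = 2/3, β = 1/3 ↦ 1  ≥
α = 2/3, β = 2/3 ↦ 1  ≥
α = 2/3, β = 1 ↦ 1  ≥
α = 1, β = 0 ↦ 0  <
α = 1, β = 1/3 ↦ 1/3  <
α = 1, β = 2/3 ↦ 2/3  ≥
α = 1, β = 1 ↦ 1  ≥
So 14 of the 16 assignments meet the threshold.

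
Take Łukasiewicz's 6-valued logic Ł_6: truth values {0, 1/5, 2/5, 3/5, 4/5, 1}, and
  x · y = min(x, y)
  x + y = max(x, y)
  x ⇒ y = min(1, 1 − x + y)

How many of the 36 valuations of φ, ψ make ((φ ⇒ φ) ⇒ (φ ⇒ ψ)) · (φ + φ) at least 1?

value 1: 1 assignment (counts)
value 4/5: 4 assignments
value 3/5: 7 assignments
value 2/5: 9 assignments
value 1/5: 8 assignments
value 0: 7 assignments
So 1 of the 36 assignments meets the threshold.

1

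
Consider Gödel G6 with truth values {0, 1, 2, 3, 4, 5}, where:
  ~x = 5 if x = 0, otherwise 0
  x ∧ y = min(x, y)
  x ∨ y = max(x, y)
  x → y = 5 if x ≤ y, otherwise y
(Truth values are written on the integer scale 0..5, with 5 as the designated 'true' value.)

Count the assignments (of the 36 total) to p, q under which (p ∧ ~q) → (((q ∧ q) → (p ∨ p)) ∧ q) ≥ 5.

31

value 5: 31 assignments (counts)
value 0: 5 assignments
So 31 of the 36 assignments meet the threshold.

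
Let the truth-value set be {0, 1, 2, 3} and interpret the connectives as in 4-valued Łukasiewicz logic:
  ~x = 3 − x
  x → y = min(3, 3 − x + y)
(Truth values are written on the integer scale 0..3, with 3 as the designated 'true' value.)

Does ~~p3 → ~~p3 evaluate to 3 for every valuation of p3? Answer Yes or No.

Yes

p3 = 0 ↦ 3
p3 = 1 ↦ 3
p3 = 2 ↦ 3
p3 = 3 ↦ 3
Every assignment gives a value ≥ 3.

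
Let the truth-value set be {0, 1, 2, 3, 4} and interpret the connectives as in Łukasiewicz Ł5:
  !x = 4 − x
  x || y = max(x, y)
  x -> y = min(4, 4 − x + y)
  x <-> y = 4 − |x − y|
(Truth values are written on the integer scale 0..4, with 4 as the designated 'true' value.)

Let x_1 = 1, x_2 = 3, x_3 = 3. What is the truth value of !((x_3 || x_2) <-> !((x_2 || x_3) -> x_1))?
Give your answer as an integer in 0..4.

x_3 || x_2 = 3 || 3 = 3
x_2 || x_3 = 3 || 3 = 3
(x_2 || x_3) -> x_1 = 3 -> 1 = 2
!((x_2 || x_3) -> x_1) = !2 = 2
(x_3 || x_2) <-> !((x_2 || x_3) -> x_1) = 3 <-> 2 = 3
!((x_3 || x_2) <-> !((x_2 || x_3) -> x_1)) = !3 = 1

1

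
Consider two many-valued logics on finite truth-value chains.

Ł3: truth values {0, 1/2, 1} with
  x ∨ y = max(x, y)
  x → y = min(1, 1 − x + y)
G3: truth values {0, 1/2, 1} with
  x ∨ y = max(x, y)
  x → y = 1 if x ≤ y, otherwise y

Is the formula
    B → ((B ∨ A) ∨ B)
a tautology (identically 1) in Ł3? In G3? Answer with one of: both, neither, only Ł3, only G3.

In Ł3: every assignment gives 1 — tautology.
In G3: every assignment gives 1 — tautology.

both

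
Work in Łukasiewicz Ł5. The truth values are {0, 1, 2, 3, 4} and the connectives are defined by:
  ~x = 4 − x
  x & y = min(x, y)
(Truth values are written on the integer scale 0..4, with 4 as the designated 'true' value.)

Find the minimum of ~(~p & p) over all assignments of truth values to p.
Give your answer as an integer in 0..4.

2

Take p = 2:
~p = ~2 = 2
~p & p = 2 & 2 = 2
~(~p & p) = ~2 = 2
No assignment yields a value below 2, so this is the minimum.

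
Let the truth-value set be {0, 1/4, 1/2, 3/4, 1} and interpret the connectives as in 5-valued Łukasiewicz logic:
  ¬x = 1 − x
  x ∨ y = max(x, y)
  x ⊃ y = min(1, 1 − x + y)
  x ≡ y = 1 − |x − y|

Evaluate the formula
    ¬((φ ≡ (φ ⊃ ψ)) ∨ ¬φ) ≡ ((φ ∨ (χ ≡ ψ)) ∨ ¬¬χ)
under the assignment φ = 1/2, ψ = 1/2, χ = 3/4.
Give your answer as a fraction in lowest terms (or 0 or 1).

3/4

φ ⊃ ψ = 1/2 ⊃ 1/2 = 1
φ ≡ (φ ⊃ ψ) = 1/2 ≡ 1 = 1/2
¬φ = ¬1/2 = 1/2
(φ ≡ (φ ⊃ ψ)) ∨ ¬φ = 1/2 ∨ 1/2 = 1/2
¬((φ ≡ (φ ⊃ ψ)) ∨ ¬φ) = ¬1/2 = 1/2
χ ≡ ψ = 3/4 ≡ 1/2 = 3/4
φ ∨ (χ ≡ ψ) = 1/2 ∨ 3/4 = 3/4
¬χ = ¬3/4 = 1/4
¬¬χ = ¬1/4 = 3/4
(φ ∨ (χ ≡ ψ)) ∨ ¬¬χ = 3/4 ∨ 3/4 = 3/4
¬((φ ≡ (φ ⊃ ψ)) ∨ ¬φ) ≡ ((φ ∨ (χ ≡ ψ)) ∨ ¬¬χ) = 1/2 ≡ 3/4 = 3/4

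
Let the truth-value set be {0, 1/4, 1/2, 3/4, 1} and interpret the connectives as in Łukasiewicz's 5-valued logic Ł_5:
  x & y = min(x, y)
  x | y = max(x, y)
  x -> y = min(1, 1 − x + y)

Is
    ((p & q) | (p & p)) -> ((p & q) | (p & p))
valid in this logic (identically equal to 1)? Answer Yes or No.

Yes

At p = 1/4, q = 0, for instance:
p & q = 1/4 & 0 = 0
p & p = 1/4 & 1/4 = 1/4
(p & q) | (p & p) = 0 | 1/4 = 1/4
((p & q) | (p & p)) -> ((p & q) | (p & p)) = 1/4 -> 1/4 = 1
and checking the remaining 24 assignments likewise gives ≥ 1 in every case.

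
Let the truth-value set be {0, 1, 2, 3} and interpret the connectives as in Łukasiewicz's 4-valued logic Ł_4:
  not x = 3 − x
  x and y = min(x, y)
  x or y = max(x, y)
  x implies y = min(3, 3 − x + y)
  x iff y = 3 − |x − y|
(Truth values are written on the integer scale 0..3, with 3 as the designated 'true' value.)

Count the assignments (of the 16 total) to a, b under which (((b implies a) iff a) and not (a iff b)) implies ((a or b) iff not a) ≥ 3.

13

a = 0, b = 0 ↦ 3  ≥
a = 0, b = 1 ↦ 3  ≥
a = 0, b = 2 ↦ 3  ≥
a = 0, b = 3 ↦ 3  ≥
a = 1, b = 0 ↦ 3  ≥
a = 1, b = 1 ↦ 3  ≥
a = 1, b = 2 ↦ 3  ≥
a = 1, b = 3 ↦ 3  ≥
a = 2, b = 0 ↦ 3  ≥
a = 2, b = 1 ↦ 3  ≥
a = 2, b = 2 ↦ 3  ≥
a = 2, b = 3 ↦ 3  ≥
a = 3, b = 0 ↦ 0  <
a = 3, b = 1 ↦ 1  <
a = 3, b = 2 ↦ 2  <
a = 3, b = 3 ↦ 3  ≥
So 13 of the 16 assignments meet the threshold.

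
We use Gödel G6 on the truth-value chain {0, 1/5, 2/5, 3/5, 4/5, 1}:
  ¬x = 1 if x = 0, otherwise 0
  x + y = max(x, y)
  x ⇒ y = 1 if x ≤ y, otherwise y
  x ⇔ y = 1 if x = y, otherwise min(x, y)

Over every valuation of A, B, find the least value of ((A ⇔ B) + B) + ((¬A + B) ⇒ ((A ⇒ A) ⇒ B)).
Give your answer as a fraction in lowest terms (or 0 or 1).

1/5

Take A = 0, B = 1/5:
A ⇔ B = 0 ⇔ 1/5 = 0
(A ⇔ B) + B = 0 + 1/5 = 1/5
¬A = ¬0 = 1
¬A + B = 1 + 1/5 = 1
A ⇒ A = 0 ⇒ 0 = 1
(A ⇒ A) ⇒ B = 1 ⇒ 1/5 = 1/5
(¬A + B) ⇒ ((A ⇒ A) ⇒ B) = 1 ⇒ 1/5 = 1/5
((A ⇔ B) + B) + ((¬A + B) ⇒ ((A ⇒ A) ⇒ B)) = 1/5 + 1/5 = 1/5
No assignment yields a value below 1/5, so this is the minimum.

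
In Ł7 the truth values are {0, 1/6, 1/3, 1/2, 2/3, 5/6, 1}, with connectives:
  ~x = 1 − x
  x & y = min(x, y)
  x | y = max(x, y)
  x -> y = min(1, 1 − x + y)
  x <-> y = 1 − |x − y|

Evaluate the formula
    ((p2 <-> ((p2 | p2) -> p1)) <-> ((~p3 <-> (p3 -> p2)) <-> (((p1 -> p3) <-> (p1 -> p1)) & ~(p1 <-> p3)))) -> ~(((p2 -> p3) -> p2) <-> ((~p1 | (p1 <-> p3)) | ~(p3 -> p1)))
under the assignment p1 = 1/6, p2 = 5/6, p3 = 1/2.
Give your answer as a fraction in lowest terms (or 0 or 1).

p2 | p2 = 5/6 | 5/6 = 5/6
(p2 | p2) -> p1 = 5/6 -> 1/6 = 1/3
p2 <-> ((p2 | p2) -> p1) = 5/6 <-> 1/3 = 1/2
~p3 = ~1/2 = 1/2
p3 -> p2 = 1/2 -> 5/6 = 1
~p3 <-> (p3 -> p2) = 1/2 <-> 1 = 1/2
p1 -> p3 = 1/6 -> 1/2 = 1
p1 -> p1 = 1/6 -> 1/6 = 1
(p1 -> p3) <-> (p1 -> p1) = 1 <-> 1 = 1
p1 <-> p3 = 1/6 <-> 1/2 = 2/3
~(p1 <-> p3) = ~2/3 = 1/3
((p1 -> p3) <-> (p1 -> p1)) & ~(p1 <-> p3) = 1 & 1/3 = 1/3
(~p3 <-> (p3 -> p2)) <-> (((p1 -> p3) <-> (p1 -> p1)) & ~(p1 <-> p3)) = 1/2 <-> 1/3 = 5/6
(p2 <-> ((p2 | p2) -> p1)) <-> ((~p3 <-> (p3 -> p2)) <-> (((p1 -> p3) <-> (p1 -> p1)) & ~(p1 <-> p3))) = 1/2 <-> 5/6 = 2/3
p2 -> p3 = 5/6 -> 1/2 = 2/3
(p2 -> p3) -> p2 = 2/3 -> 5/6 = 1
~p1 = ~1/6 = 5/6
p1 <-> p3 = 1/6 <-> 1/2 = 2/3
~p1 | (p1 <-> p3) = 5/6 | 2/3 = 5/6
p3 -> p1 = 1/2 -> 1/6 = 2/3
~(p3 -> p1) = ~2/3 = 1/3
(~p1 | (p1 <-> p3)) | ~(p3 -> p1) = 5/6 | 1/3 = 5/6
((p2 -> p3) -> p2) <-> ((~p1 | (p1 <-> p3)) | ~(p3 -> p1)) = 1 <-> 5/6 = 5/6
~(((p2 -> p3) -> p2) <-> ((~p1 | (p1 <-> p3)) | ~(p3 -> p1))) = ~5/6 = 1/6
((p2 <-> ((p2 | p2) -> p1)) <-> ((~p3 <-> (p3 -> p2)) <-> (((p1 -> p3) <-> (p1 -> p1)) & ~(p1 <-> p3)))) -> ~(((p2 -> p3) -> p2) <-> ((~p1 | (p1 <-> p3)) | ~(p3 -> p1))) = 2/3 -> 1/6 = 1/2

1/2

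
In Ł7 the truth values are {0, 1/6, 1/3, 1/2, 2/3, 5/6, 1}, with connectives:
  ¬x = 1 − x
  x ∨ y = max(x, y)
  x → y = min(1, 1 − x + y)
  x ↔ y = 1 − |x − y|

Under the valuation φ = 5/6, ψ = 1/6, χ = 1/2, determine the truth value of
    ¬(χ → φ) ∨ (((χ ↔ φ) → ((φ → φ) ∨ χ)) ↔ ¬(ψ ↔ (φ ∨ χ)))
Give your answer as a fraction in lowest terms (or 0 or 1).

2/3

χ → φ = 1/2 → 5/6 = 1
¬(χ → φ) = ¬1 = 0
χ ↔ φ = 1/2 ↔ 5/6 = 2/3
φ → φ = 5/6 → 5/6 = 1
(φ → φ) ∨ χ = 1 ∨ 1/2 = 1
(χ ↔ φ) → ((φ → φ) ∨ χ) = 2/3 → 1 = 1
φ ∨ χ = 5/6 ∨ 1/2 = 5/6
ψ ↔ (φ ∨ χ) = 1/6 ↔ 5/6 = 1/3
¬(ψ ↔ (φ ∨ χ)) = ¬1/3 = 2/3
((χ ↔ φ) → ((φ → φ) ∨ χ)) ↔ ¬(ψ ↔ (φ ∨ χ)) = 1 ↔ 2/3 = 2/3
¬(χ → φ) ∨ (((χ ↔ φ) → ((φ → φ) ∨ χ)) ↔ ¬(ψ ↔ (φ ∨ χ))) = 0 ∨ 2/3 = 2/3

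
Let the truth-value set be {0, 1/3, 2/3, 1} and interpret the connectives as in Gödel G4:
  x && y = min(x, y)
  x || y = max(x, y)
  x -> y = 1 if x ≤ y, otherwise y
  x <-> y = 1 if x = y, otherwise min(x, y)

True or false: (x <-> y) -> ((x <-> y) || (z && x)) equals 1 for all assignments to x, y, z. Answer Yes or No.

Yes

At x = 2/3, y = 0, z = 0, for instance:
x <-> y = 2/3 <-> 0 = 0
z && x = 0 && 2/3 = 0
(x <-> y) || (z && x) = 0 || 0 = 0
(x <-> y) -> ((x <-> y) || (z && x)) = 0 -> 0 = 1
and checking the remaining 63 assignments likewise gives ≥ 1 in every case.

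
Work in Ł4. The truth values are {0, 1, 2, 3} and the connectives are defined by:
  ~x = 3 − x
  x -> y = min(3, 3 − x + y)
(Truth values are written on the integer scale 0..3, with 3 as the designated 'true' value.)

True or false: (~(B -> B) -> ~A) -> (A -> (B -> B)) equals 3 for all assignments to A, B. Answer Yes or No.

Yes

A = 0, B = 0 ↦ 3
A = 0, B = 1 ↦ 3
A = 0, B = 2 ↦ 3
A = 0, B = 3 ↦ 3
A = 1, B = 0 ↦ 3
A = 1, B = 1 ↦ 3
A = 1, B = 2 ↦ 3
A = 1, B = 3 ↦ 3
A = 2, B = 0 ↦ 3
A = 2, B = 1 ↦ 3
A = 2, B = 2 ↦ 3
A = 2, B = 3 ↦ 3
A = 3, B = 0 ↦ 3
A = 3, B = 1 ↦ 3
A = 3, B = 2 ↦ 3
A = 3, B = 3 ↦ 3
Every assignment gives a value ≥ 3.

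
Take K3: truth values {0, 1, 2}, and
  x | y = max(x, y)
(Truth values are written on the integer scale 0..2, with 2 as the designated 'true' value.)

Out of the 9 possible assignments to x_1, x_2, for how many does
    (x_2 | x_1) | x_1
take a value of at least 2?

5

x_1 = 0, x_2 = 0 ↦ 0  <
x_1 = 0, x_2 = 1 ↦ 1  <
x_1 = 0, x_2 = 2 ↦ 2  ≥
x_1 = 1, x_2 = 0 ↦ 1  <
x_1 = 1, x_2 = 1 ↦ 1  <
x_1 = 1, x_2 = 2 ↦ 2  ≥
x_1 = 2, x_2 = 0 ↦ 2  ≥
x_1 = 2, x_2 = 1 ↦ 2  ≥
x_1 = 2, x_2 = 2 ↦ 2  ≥
So 5 of the 9 assignments meet the threshold.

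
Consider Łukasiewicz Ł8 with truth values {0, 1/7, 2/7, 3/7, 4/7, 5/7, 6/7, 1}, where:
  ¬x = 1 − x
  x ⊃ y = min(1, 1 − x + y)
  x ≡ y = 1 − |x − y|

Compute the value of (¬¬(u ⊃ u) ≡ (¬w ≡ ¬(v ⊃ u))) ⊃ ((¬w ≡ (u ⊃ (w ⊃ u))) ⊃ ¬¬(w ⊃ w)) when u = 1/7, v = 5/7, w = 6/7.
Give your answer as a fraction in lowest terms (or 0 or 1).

1

u ⊃ u = 1/7 ⊃ 1/7 = 1
¬(u ⊃ u) = ¬1 = 0
¬¬(u ⊃ u) = ¬0 = 1
¬w = ¬6/7 = 1/7
v ⊃ u = 5/7 ⊃ 1/7 = 3/7
¬(v ⊃ u) = ¬3/7 = 4/7
¬w ≡ ¬(v ⊃ u) = 1/7 ≡ 4/7 = 4/7
¬¬(u ⊃ u) ≡ (¬w ≡ ¬(v ⊃ u)) = 1 ≡ 4/7 = 4/7
¬w = ¬6/7 = 1/7
w ⊃ u = 6/7 ⊃ 1/7 = 2/7
u ⊃ (w ⊃ u) = 1/7 ⊃ 2/7 = 1
¬w ≡ (u ⊃ (w ⊃ u)) = 1/7 ≡ 1 = 1/7
w ⊃ w = 6/7 ⊃ 6/7 = 1
¬(w ⊃ w) = ¬1 = 0
¬¬(w ⊃ w) = ¬0 = 1
(¬w ≡ (u ⊃ (w ⊃ u))) ⊃ ¬¬(w ⊃ w) = 1/7 ⊃ 1 = 1
(¬¬(u ⊃ u) ≡ (¬w ≡ ¬(v ⊃ u))) ⊃ ((¬w ≡ (u ⊃ (w ⊃ u))) ⊃ ¬¬(w ⊃ w)) = 4/7 ⊃ 1 = 1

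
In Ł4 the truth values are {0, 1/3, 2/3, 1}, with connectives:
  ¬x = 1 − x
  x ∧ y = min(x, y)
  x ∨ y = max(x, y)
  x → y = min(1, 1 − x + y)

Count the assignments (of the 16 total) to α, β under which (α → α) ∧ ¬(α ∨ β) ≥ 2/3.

4

α = 0, β = 0 ↦ 1  ≥
α = 0, β = 1/3 ↦ 2/3  ≥
α = 0, β = 2/3 ↦ 1/3  <
α = 0, β = 1 ↦ 0  <
α = 1/3, β = 0 ↦ 2/3  ≥
α = 1/3, β = 1/3 ↦ 2/3  ≥
α = 1/3, β = 2/3 ↦ 1/3  <
α = 1/3, β = 1 ↦ 0  <
α = 2/3, β = 0 ↦ 1/3  <
α = 2/3, β = 1/3 ↦ 1/3  <
α = 2/3, β = 2/3 ↦ 1/3  <
α = 2/3, β = 1 ↦ 0  <
α = 1, β = 0 ↦ 0  <
α = 1, β = 1/3 ↦ 0  <
α = 1, β = 2/3 ↦ 0  <
α = 1, β = 1 ↦ 0  <
So 4 of the 16 assignments meet the threshold.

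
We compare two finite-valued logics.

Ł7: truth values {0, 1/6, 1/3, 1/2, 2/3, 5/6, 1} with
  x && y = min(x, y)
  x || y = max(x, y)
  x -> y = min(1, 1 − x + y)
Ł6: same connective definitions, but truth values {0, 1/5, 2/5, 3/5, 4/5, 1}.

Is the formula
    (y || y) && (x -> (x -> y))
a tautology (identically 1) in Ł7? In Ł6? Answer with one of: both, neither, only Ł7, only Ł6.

In Ł7: at x = 0, y = 0 the value is 0 — not a tautology.
In Ł6: at x = 0, y = 0 the value is 0 — not a tautology.

neither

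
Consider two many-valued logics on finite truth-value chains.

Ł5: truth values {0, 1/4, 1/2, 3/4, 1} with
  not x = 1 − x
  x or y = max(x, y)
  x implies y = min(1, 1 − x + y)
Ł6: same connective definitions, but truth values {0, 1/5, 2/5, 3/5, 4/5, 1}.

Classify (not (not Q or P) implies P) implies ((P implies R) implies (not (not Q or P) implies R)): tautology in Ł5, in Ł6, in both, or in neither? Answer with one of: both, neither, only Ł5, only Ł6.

In Ł5: every assignment gives 1 — tautology.
In Ł6: every assignment gives 1 — tautology.

both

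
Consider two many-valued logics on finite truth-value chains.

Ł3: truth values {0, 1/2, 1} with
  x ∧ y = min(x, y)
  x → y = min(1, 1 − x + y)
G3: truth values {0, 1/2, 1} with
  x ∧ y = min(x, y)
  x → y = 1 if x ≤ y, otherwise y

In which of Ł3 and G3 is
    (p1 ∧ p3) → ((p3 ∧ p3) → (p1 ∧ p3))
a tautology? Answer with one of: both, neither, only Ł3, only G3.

both

In Ł3: every assignment gives 1 — tautology.
In G3: every assignment gives 1 — tautology.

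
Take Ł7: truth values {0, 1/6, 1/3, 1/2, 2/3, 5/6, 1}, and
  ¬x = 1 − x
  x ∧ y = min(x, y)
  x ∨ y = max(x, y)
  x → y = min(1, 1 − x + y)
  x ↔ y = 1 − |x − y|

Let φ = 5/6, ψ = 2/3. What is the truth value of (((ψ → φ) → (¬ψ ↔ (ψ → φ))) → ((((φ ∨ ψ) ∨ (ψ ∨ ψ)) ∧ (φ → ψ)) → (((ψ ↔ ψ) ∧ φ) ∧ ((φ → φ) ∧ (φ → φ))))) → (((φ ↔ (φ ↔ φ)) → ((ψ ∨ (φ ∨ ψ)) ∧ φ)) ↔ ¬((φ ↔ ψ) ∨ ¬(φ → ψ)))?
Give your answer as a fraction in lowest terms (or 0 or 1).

1/6

ψ → φ = 2/3 → 5/6 = 1
¬ψ = ¬2/3 = 1/3
ψ → φ = 2/3 → 5/6 = 1
¬ψ ↔ (ψ → φ) = 1/3 ↔ 1 = 1/3
(ψ → φ) → (¬ψ ↔ (ψ → φ)) = 1 → 1/3 = 1/3
φ ∨ ψ = 5/6 ∨ 2/3 = 5/6
ψ ∨ ψ = 2/3 ∨ 2/3 = 2/3
(φ ∨ ψ) ∨ (ψ ∨ ψ) = 5/6 ∨ 2/3 = 5/6
φ → ψ = 5/6 → 2/3 = 5/6
((φ ∨ ψ) ∨ (ψ ∨ ψ)) ∧ (φ → ψ) = 5/6 ∧ 5/6 = 5/6
ψ ↔ ψ = 2/3 ↔ 2/3 = 1
(ψ ↔ ψ) ∧ φ = 1 ∧ 5/6 = 5/6
φ → φ = 5/6 → 5/6 = 1
φ → φ = 5/6 → 5/6 = 1
(φ → φ) ∧ (φ → φ) = 1 ∧ 1 = 1
((ψ ↔ ψ) ∧ φ) ∧ ((φ → φ) ∧ (φ → φ)) = 5/6 ∧ 1 = 5/6
(((φ ∨ ψ) ∨ (ψ ∨ ψ)) ∧ (φ → ψ)) → (((ψ ↔ ψ) ∧ φ) ∧ ((φ → φ) ∧ (φ → φ))) = 5/6 → 5/6 = 1
((ψ → φ) → (¬ψ ↔ (ψ → φ))) → ((((φ ∨ ψ) ∨ (ψ ∨ ψ)) ∧ (φ → ψ)) → (((ψ ↔ ψ) ∧ φ) ∧ ((φ → φ) ∧ (φ → φ)))) = 1/3 → 1 = 1
φ ↔ φ = 5/6 ↔ 5/6 = 1
φ ↔ (φ ↔ φ) = 5/6 ↔ 1 = 5/6
φ ∨ ψ = 5/6 ∨ 2/3 = 5/6
ψ ∨ (φ ∨ ψ) = 2/3 ∨ 5/6 = 5/6
(ψ ∨ (φ ∨ ψ)) ∧ φ = 5/6 ∧ 5/6 = 5/6
(φ ↔ (φ ↔ φ)) → ((ψ ∨ (φ ∨ ψ)) ∧ φ) = 5/6 → 5/6 = 1
φ ↔ ψ = 5/6 ↔ 2/3 = 5/6
φ → ψ = 5/6 → 2/3 = 5/6
¬(φ → ψ) = ¬5/6 = 1/6
(φ ↔ ψ) ∨ ¬(φ → ψ) = 5/6 ∨ 1/6 = 5/6
¬((φ ↔ ψ) ∨ ¬(φ → ψ)) = ¬5/6 = 1/6
((φ ↔ (φ ↔ φ)) → ((ψ ∨ (φ ∨ ψ)) ∧ φ)) ↔ ¬((φ ↔ ψ) ∨ ¬(φ → ψ)) = 1 ↔ 1/6 = 1/6
(((ψ → φ) → (¬ψ ↔ (ψ → φ))) → ((((φ ∨ ψ) ∨ (ψ ∨ ψ)) ∧ (φ → ψ)) → (((ψ ↔ ψ) ∧ φ) ∧ ((φ → φ) ∧ (φ → φ))))) → (((φ ↔ (φ ↔ φ)) → ((ψ ∨ (φ ∨ ψ)) ∧ φ)) ↔ ¬((φ ↔ ψ) ∨ ¬(φ → ψ))) = 1 → 1/6 = 1/6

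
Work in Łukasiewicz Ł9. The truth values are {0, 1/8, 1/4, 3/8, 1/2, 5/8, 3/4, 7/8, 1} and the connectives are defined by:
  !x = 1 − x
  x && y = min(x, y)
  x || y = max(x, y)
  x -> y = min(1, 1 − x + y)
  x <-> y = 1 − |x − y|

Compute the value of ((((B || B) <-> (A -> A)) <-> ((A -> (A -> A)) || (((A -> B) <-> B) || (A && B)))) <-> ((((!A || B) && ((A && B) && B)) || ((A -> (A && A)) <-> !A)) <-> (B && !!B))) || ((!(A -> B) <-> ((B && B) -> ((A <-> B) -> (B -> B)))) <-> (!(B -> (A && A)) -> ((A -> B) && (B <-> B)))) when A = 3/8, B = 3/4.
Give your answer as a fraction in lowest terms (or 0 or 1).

7/8

B || B = 3/4 || 3/4 = 3/4
A -> A = 3/8 -> 3/8 = 1
(B || B) <-> (A -> A) = 3/4 <-> 1 = 3/4
A -> A = 3/8 -> 3/8 = 1
A -> (A -> A) = 3/8 -> 1 = 1
A -> B = 3/8 -> 3/4 = 1
(A -> B) <-> B = 1 <-> 3/4 = 3/4
A && B = 3/8 && 3/4 = 3/8
((A -> B) <-> B) || (A && B) = 3/4 || 3/8 = 3/4
(A -> (A -> A)) || (((A -> B) <-> B) || (A && B)) = 1 || 3/4 = 1
((B || B) <-> (A -> A)) <-> ((A -> (A -> A)) || (((A -> B) <-> B) || (A && B))) = 3/4 <-> 1 = 3/4
!A = !3/8 = 5/8
!A || B = 5/8 || 3/4 = 3/4
A && B = 3/8 && 3/4 = 3/8
(A && B) && B = 3/8 && 3/4 = 3/8
(!A || B) && ((A && B) && B) = 3/4 && 3/8 = 3/8
A && A = 3/8 && 3/8 = 3/8
A -> (A && A) = 3/8 -> 3/8 = 1
!A = !3/8 = 5/8
(A -> (A && A)) <-> !A = 1 <-> 5/8 = 5/8
((!A || B) && ((A && B) && B)) || ((A -> (A && A)) <-> !A) = 3/8 || 5/8 = 5/8
!B = !3/4 = 1/4
!!B = !1/4 = 3/4
B && !!B = 3/4 && 3/4 = 3/4
(((!A || B) && ((A && B) && B)) || ((A -> (A && A)) <-> !A)) <-> (B && !!B) = 5/8 <-> 3/4 = 7/8
(((B || B) <-> (A -> A)) <-> ((A -> (A -> A)) || (((A -> B) <-> B) || (A && B)))) <-> ((((!A || B) && ((A && B) && B)) || ((A -> (A && A)) <-> !A)) <-> (B && !!B)) = 3/4 <-> 7/8 = 7/8
A -> B = 3/8 -> 3/4 = 1
!(A -> B) = !1 = 0
B && B = 3/4 && 3/4 = 3/4
A <-> B = 3/8 <-> 3/4 = 5/8
B -> B = 3/4 -> 3/4 = 1
(A <-> B) -> (B -> B) = 5/8 -> 1 = 1
(B && B) -> ((A <-> B) -> (B -> B)) = 3/4 -> 1 = 1
!(A -> B) <-> ((B && B) -> ((A <-> B) -> (B -> B))) = 0 <-> 1 = 0
A && A = 3/8 && 3/8 = 3/8
B -> (A && A) = 3/4 -> 3/8 = 5/8
!(B -> (A && A)) = !5/8 = 3/8
A -> B = 3/8 -> 3/4 = 1
B <-> B = 3/4 <-> 3/4 = 1
(A -> B) && (B <-> B) = 1 && 1 = 1
!(B -> (A && A)) -> ((A -> B) && (B <-> B)) = 3/8 -> 1 = 1
(!(A -> B) <-> ((B && B) -> ((A <-> B) -> (B -> B)))) <-> (!(B -> (A && A)) -> ((A -> B) && (B <-> B))) = 0 <-> 1 = 0
((((B || B) <-> (A -> A)) <-> ((A -> (A -> A)) || (((A -> B) <-> B) || (A && B)))) <-> ((((!A || B) && ((A && B) && B)) || ((A -> (A && A)) <-> !A)) <-> (B && !!B))) || ((!(A -> B) <-> ((B && B) -> ((A <-> B) -> (B -> B)))) <-> (!(B -> (A && A)) -> ((A -> B) && (B <-> B)))) = 7/8 || 0 = 7/8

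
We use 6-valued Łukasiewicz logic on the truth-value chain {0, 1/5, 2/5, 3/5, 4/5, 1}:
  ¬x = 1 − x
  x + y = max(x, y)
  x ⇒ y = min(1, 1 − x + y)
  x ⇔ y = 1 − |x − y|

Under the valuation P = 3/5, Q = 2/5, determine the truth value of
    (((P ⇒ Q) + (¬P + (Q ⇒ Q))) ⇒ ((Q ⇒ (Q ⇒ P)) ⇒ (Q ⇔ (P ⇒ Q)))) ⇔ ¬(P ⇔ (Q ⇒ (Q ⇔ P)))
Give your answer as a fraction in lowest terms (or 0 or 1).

P ⇒ Q = 3/5 ⇒ 2/5 = 4/5
¬P = ¬3/5 = 2/5
Q ⇒ Q = 2/5 ⇒ 2/5 = 1
¬P + (Q ⇒ Q) = 2/5 + 1 = 1
(P ⇒ Q) + (¬P + (Q ⇒ Q)) = 4/5 + 1 = 1
Q ⇒ P = 2/5 ⇒ 3/5 = 1
Q ⇒ (Q ⇒ P) = 2/5 ⇒ 1 = 1
P ⇒ Q = 3/5 ⇒ 2/5 = 4/5
Q ⇔ (P ⇒ Q) = 2/5 ⇔ 4/5 = 3/5
(Q ⇒ (Q ⇒ P)) ⇒ (Q ⇔ (P ⇒ Q)) = 1 ⇒ 3/5 = 3/5
((P ⇒ Q) + (¬P + (Q ⇒ Q))) ⇒ ((Q ⇒ (Q ⇒ P)) ⇒ (Q ⇔ (P ⇒ Q))) = 1 ⇒ 3/5 = 3/5
Q ⇔ P = 2/5 ⇔ 3/5 = 4/5
Q ⇒ (Q ⇔ P) = 2/5 ⇒ 4/5 = 1
P ⇔ (Q ⇒ (Q ⇔ P)) = 3/5 ⇔ 1 = 3/5
¬(P ⇔ (Q ⇒ (Q ⇔ P))) = ¬3/5 = 2/5
(((P ⇒ Q) + (¬P + (Q ⇒ Q))) ⇒ ((Q ⇒ (Q ⇒ P)) ⇒ (Q ⇔ (P ⇒ Q)))) ⇔ ¬(P ⇔ (Q ⇒ (Q ⇔ P))) = 3/5 ⇔ 2/5 = 4/5

4/5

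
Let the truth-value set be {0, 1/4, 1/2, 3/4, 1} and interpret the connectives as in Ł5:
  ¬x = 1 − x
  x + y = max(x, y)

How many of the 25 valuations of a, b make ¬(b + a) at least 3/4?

4

value 1: 1 assignment (counts)
value 3/4: 3 assignments (counts)
value 1/2: 5 assignments
value 1/4: 7 assignments
value 0: 9 assignments
So 4 of the 25 assignments meet the threshold.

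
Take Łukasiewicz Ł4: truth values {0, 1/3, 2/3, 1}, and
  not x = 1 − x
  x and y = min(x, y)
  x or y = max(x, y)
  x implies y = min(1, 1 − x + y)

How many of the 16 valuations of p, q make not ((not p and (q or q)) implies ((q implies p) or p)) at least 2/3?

p = 0, q = 0 ↦ 0  <
p = 0, q = 1/3 ↦ 0  <
p = 0, q = 2/3 ↦ 1/3  <
p = 0, q = 1 ↦ 1  ≥
p = 1/3, q = 0 ↦ 0  <
p = 1/3, q = 1/3 ↦ 0  <
p = 1/3, q = 2/3 ↦ 0  <
p = 1/3, q = 1 ↦ 1/3  <
p = 2/3, q = 0 ↦ 0  <
p = 2/3, q = 1/3 ↦ 0  <
p = 2/3, q = 2/3 ↦ 0  <
p = 2/3, q = 1 ↦ 0  <
p = 1, q = 0 ↦ 0  <
p = 1, q = 1/3 ↦ 0  <
p = 1, q = 2/3 ↦ 0  <
p = 1, q = 1 ↦ 0  <
So 1 of the 16 assignments meets the threshold.

1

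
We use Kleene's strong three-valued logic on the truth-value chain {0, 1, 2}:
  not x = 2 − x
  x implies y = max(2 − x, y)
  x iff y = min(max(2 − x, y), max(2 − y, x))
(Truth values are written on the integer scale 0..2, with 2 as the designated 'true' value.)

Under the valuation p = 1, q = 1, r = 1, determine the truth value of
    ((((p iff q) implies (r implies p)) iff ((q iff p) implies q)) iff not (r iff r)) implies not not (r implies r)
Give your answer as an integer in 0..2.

p iff q = 1 iff 1 = 1
r implies p = 1 implies 1 = 1
(p iff q) implies (r implies p) = 1 implies 1 = 1
q iff p = 1 iff 1 = 1
(q iff p) implies q = 1 implies 1 = 1
((p iff q) implies (r implies p)) iff ((q iff p) implies q) = 1 iff 1 = 1
r iff r = 1 iff 1 = 1
not (r iff r) = not 1 = 1
(((p iff q) implies (r implies p)) iff ((q iff p) implies q)) iff not (r iff r) = 1 iff 1 = 1
r implies r = 1 implies 1 = 1
not (r implies r) = not 1 = 1
not not (r implies r) = not 1 = 1
((((p iff q) implies (r implies p)) iff ((q iff p) implies q)) iff not (r iff r)) implies not not (r implies r) = 1 implies 1 = 1

1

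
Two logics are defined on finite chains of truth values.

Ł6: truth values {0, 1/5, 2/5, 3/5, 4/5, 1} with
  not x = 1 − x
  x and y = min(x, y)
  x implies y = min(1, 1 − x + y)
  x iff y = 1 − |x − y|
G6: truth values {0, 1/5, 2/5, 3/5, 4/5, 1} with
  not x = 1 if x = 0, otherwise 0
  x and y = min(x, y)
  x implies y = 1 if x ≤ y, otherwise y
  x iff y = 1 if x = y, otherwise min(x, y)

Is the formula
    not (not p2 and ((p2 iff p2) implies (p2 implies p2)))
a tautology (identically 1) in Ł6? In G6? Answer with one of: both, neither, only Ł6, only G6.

In Ł6: at p2 = 0 the value is 0 — not a tautology.
In G6: at p2 = 0 the value is 0 — not a tautology.

neither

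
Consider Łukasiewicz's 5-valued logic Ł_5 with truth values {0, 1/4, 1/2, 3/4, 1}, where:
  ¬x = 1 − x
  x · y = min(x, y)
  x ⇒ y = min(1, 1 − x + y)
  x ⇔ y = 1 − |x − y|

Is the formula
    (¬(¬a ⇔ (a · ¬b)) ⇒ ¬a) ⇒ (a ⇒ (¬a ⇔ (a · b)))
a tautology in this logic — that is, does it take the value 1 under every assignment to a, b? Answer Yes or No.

No

Counterexample: take a = 3/4, b = 3/4.
¬a = ¬3/4 = 1/4
¬b = ¬3/4 = 1/4
a · ¬b = 3/4 · 1/4 = 1/4
¬a ⇔ (a · ¬b) = 1/4 ⇔ 1/4 = 1
¬(¬a ⇔ (a · ¬b)) = ¬1 = 0
¬a = ¬3/4 = 1/4
¬(¬a ⇔ (a · ¬b)) ⇒ ¬a = 0 ⇒ 1/4 = 1
¬a = ¬3/4 = 1/4
a · b = 3/4 · 3/4 = 3/4
¬a ⇔ (a · b) = 1/4 ⇔ 3/4 = 1/2
a ⇒ (¬a ⇔ (a · b)) = 3/4 ⇒ 1/2 = 3/4
(¬(¬a ⇔ (a · ¬b)) ⇒ ¬a) ⇒ (a ⇒ (¬a ⇔ (a · b))) = 1 ⇒ 3/4 = 3/4
This gives 3/4 ≠ 1.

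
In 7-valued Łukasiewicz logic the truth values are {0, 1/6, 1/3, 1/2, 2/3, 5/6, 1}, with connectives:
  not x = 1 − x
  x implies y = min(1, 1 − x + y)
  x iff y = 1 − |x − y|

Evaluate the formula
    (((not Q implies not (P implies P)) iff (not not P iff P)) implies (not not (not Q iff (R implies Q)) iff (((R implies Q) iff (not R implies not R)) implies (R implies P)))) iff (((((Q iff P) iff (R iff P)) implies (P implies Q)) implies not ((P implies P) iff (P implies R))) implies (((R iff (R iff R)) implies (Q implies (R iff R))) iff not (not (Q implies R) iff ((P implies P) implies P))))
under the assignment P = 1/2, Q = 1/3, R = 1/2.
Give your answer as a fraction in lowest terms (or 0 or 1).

not Q = not 1/3 = 2/3
P implies P = 1/2 implies 1/2 = 1
not (P implies P) = not 1 = 0
not Q implies not (P implies P) = 2/3 implies 0 = 1/3
not P = not 1/2 = 1/2
not not P = not 1/2 = 1/2
not not P iff P = 1/2 iff 1/2 = 1
(not Q implies not (P implies P)) iff (not not P iff P) = 1/3 iff 1 = 1/3
not Q = not 1/3 = 2/3
R implies Q = 1/2 implies 1/3 = 5/6
not Q iff (R implies Q) = 2/3 iff 5/6 = 5/6
not (not Q iff (R implies Q)) = not 5/6 = 1/6
not not (not Q iff (R implies Q)) = not 1/6 = 5/6
R implies Q = 1/2 implies 1/3 = 5/6
not R = not 1/2 = 1/2
not R = not 1/2 = 1/2
not R implies not R = 1/2 implies 1/2 = 1
(R implies Q) iff (not R implies not R) = 5/6 iff 1 = 5/6
R implies P = 1/2 implies 1/2 = 1
((R implies Q) iff (not R implies not R)) implies (R implies P) = 5/6 implies 1 = 1
not not (not Q iff (R implies Q)) iff (((R implies Q) iff (not R implies not R)) implies (R implies P)) = 5/6 iff 1 = 5/6
((not Q implies not (P implies P)) iff (not not P iff P)) implies (not not (not Q iff (R implies Q)) iff (((R implies Q) iff (not R implies not R)) implies (R implies P))) = 1/3 implies 5/6 = 1
Q iff P = 1/3 iff 1/2 = 5/6
R iff P = 1/2 iff 1/2 = 1
(Q iff P) iff (R iff P) = 5/6 iff 1 = 5/6
P implies Q = 1/2 implies 1/3 = 5/6
((Q iff P) iff (R iff P)) implies (P implies Q) = 5/6 implies 5/6 = 1
P implies P = 1/2 implies 1/2 = 1
P implies R = 1/2 implies 1/2 = 1
(P implies P) iff (P implies R) = 1 iff 1 = 1
not ((P implies P) iff (P implies R)) = not 1 = 0
(((Q iff P) iff (R iff P)) implies (P implies Q)) implies not ((P implies P) iff (P implies R)) = 1 implies 0 = 0
R iff R = 1/2 iff 1/2 = 1
R iff (R iff R) = 1/2 iff 1 = 1/2
R iff R = 1/2 iff 1/2 = 1
Q implies (R iff R) = 1/3 implies 1 = 1
(R iff (R iff R)) implies (Q implies (R iff R)) = 1/2 implies 1 = 1
Q implies R = 1/3 implies 1/2 = 1
not (Q implies R) = not 1 = 0
P implies P = 1/2 implies 1/2 = 1
(P implies P) implies P = 1 implies 1/2 = 1/2
not (Q implies R) iff ((P implies P) implies P) = 0 iff 1/2 = 1/2
not (not (Q implies R) iff ((P implies P) implies P)) = not 1/2 = 1/2
((R iff (R iff R)) implies (Q implies (R iff R))) iff not (not (Q implies R) iff ((P implies P) implies P)) = 1 iff 1/2 = 1/2
((((Q iff P) iff (R iff P)) implies (P implies Q)) implies not ((P implies P) iff (P implies R))) implies (((R iff (R iff R)) implies (Q implies (R iff R))) iff not (not (Q implies R) iff ((P implies P) implies P))) = 0 implies 1/2 = 1
(((not Q implies not (P implies P)) iff (not not P iff P)) implies (not not (not Q iff (R implies Q)) iff (((R implies Q) iff (not R implies not R)) implies (R implies P)))) iff (((((Q iff P) iff (R iff P)) implies (P implies Q)) implies not ((P implies P) iff (P implies R))) implies (((R iff (R iff R)) implies (Q implies (R iff R))) iff not (not (Q implies R) iff ((P implies P) implies P)))) = 1 iff 1 = 1

1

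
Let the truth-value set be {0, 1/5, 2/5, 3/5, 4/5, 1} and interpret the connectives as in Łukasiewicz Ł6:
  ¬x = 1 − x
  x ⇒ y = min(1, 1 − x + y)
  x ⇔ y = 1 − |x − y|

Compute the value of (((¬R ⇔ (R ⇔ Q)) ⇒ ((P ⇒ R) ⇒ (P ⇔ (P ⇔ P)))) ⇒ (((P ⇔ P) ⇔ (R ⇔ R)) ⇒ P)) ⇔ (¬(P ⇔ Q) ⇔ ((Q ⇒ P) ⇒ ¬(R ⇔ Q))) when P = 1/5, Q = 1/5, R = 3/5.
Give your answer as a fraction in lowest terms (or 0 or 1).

¬R = ¬3/5 = 2/5
R ⇔ Q = 3/5 ⇔ 1/5 = 3/5
¬R ⇔ (R ⇔ Q) = 2/5 ⇔ 3/5 = 4/5
P ⇒ R = 1/5 ⇒ 3/5 = 1
P ⇔ P = 1/5 ⇔ 1/5 = 1
P ⇔ (P ⇔ P) = 1/5 ⇔ 1 = 1/5
(P ⇒ R) ⇒ (P ⇔ (P ⇔ P)) = 1 ⇒ 1/5 = 1/5
(¬R ⇔ (R ⇔ Q)) ⇒ ((P ⇒ R) ⇒ (P ⇔ (P ⇔ P))) = 4/5 ⇒ 1/5 = 2/5
P ⇔ P = 1/5 ⇔ 1/5 = 1
R ⇔ R = 3/5 ⇔ 3/5 = 1
(P ⇔ P) ⇔ (R ⇔ R) = 1 ⇔ 1 = 1
((P ⇔ P) ⇔ (R ⇔ R)) ⇒ P = 1 ⇒ 1/5 = 1/5
((¬R ⇔ (R ⇔ Q)) ⇒ ((P ⇒ R) ⇒ (P ⇔ (P ⇔ P)))) ⇒ (((P ⇔ P) ⇔ (R ⇔ R)) ⇒ P) = 2/5 ⇒ 1/5 = 4/5
P ⇔ Q = 1/5 ⇔ 1/5 = 1
¬(P ⇔ Q) = ¬1 = 0
Q ⇒ P = 1/5 ⇒ 1/5 = 1
R ⇔ Q = 3/5 ⇔ 1/5 = 3/5
¬(R ⇔ Q) = ¬3/5 = 2/5
(Q ⇒ P) ⇒ ¬(R ⇔ Q) = 1 ⇒ 2/5 = 2/5
¬(P ⇔ Q) ⇔ ((Q ⇒ P) ⇒ ¬(R ⇔ Q)) = 0 ⇔ 2/5 = 3/5
(((¬R ⇔ (R ⇔ Q)) ⇒ ((P ⇒ R) ⇒ (P ⇔ (P ⇔ P)))) ⇒ (((P ⇔ P) ⇔ (R ⇔ R)) ⇒ P)) ⇔ (¬(P ⇔ Q) ⇔ ((Q ⇒ P) ⇒ ¬(R ⇔ Q))) = 4/5 ⇔ 3/5 = 4/5

4/5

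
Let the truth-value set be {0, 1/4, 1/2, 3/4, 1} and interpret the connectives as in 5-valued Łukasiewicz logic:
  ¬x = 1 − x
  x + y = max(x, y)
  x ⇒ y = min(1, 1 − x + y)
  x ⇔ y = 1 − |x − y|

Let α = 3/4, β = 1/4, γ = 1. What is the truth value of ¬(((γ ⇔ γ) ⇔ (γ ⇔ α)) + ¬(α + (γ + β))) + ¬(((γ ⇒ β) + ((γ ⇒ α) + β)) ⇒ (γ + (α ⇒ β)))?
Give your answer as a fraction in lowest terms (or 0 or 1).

γ ⇔ γ = 1 ⇔ 1 = 1
γ ⇔ α = 1 ⇔ 3/4 = 3/4
(γ ⇔ γ) ⇔ (γ ⇔ α) = 1 ⇔ 3/4 = 3/4
γ + β = 1 + 1/4 = 1
α + (γ + β) = 3/4 + 1 = 1
¬(α + (γ + β)) = ¬1 = 0
((γ ⇔ γ) ⇔ (γ ⇔ α)) + ¬(α + (γ + β)) = 3/4 + 0 = 3/4
¬(((γ ⇔ γ) ⇔ (γ ⇔ α)) + ¬(α + (γ + β))) = ¬3/4 = 1/4
γ ⇒ β = 1 ⇒ 1/4 = 1/4
γ ⇒ α = 1 ⇒ 3/4 = 3/4
(γ ⇒ α) + β = 3/4 + 1/4 = 3/4
(γ ⇒ β) + ((γ ⇒ α) + β) = 1/4 + 3/4 = 3/4
α ⇒ β = 3/4 ⇒ 1/4 = 1/2
γ + (α ⇒ β) = 1 + 1/2 = 1
((γ ⇒ β) + ((γ ⇒ α) + β)) ⇒ (γ + (α ⇒ β)) = 3/4 ⇒ 1 = 1
¬(((γ ⇒ β) + ((γ ⇒ α) + β)) ⇒ (γ + (α ⇒ β))) = ¬1 = 0
¬(((γ ⇔ γ) ⇔ (γ ⇔ α)) + ¬(α + (γ + β))) + ¬(((γ ⇒ β) + ((γ ⇒ α) + β)) ⇒ (γ + (α ⇒ β))) = 1/4 + 0 = 1/4

1/4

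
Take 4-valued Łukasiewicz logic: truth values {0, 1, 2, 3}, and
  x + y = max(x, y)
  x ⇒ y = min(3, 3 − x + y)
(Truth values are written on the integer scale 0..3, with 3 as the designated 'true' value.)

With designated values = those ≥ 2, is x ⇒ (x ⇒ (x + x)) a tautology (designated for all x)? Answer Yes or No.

x = 0 ↦ 3
x = 1 ↦ 3
x = 2 ↦ 3
x = 3 ↦ 3
Every assignment gives a value ≥ 2.

Yes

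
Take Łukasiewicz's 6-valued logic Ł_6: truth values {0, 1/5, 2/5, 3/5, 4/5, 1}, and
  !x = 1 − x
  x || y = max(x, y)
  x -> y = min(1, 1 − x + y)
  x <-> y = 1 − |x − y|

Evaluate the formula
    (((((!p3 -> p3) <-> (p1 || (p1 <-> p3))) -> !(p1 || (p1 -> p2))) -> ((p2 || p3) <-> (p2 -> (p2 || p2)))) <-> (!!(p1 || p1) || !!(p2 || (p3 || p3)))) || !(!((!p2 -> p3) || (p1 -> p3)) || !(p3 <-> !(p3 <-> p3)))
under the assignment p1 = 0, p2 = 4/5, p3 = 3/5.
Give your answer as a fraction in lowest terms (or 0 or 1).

4/5

!p3 = !3/5 = 2/5
!p3 -> p3 = 2/5 -> 3/5 = 1
p1 <-> p3 = 0 <-> 3/5 = 2/5
p1 || (p1 <-> p3) = 0 || 2/5 = 2/5
(!p3 -> p3) <-> (p1 || (p1 <-> p3)) = 1 <-> 2/5 = 2/5
p1 -> p2 = 0 -> 4/5 = 1
p1 || (p1 -> p2) = 0 || 1 = 1
!(p1 || (p1 -> p2)) = !1 = 0
((!p3 -> p3) <-> (p1 || (p1 <-> p3))) -> !(p1 || (p1 -> p2)) = 2/5 -> 0 = 3/5
p2 || p3 = 4/5 || 3/5 = 4/5
p2 || p2 = 4/5 || 4/5 = 4/5
p2 -> (p2 || p2) = 4/5 -> 4/5 = 1
(p2 || p3) <-> (p2 -> (p2 || p2)) = 4/5 <-> 1 = 4/5
(((!p3 -> p3) <-> (p1 || (p1 <-> p3))) -> !(p1 || (p1 -> p2))) -> ((p2 || p3) <-> (p2 -> (p2 || p2))) = 3/5 -> 4/5 = 1
p1 || p1 = 0 || 0 = 0
!(p1 || p1) = !0 = 1
!!(p1 || p1) = !1 = 0
p3 || p3 = 3/5 || 3/5 = 3/5
p2 || (p3 || p3) = 4/5 || 3/5 = 4/5
!(p2 || (p3 || p3)) = !4/5 = 1/5
!!(p2 || (p3 || p3)) = !1/5 = 4/5
!!(p1 || p1) || !!(p2 || (p3 || p3)) = 0 || 4/5 = 4/5
((((!p3 -> p3) <-> (p1 || (p1 <-> p3))) -> !(p1 || (p1 -> p2))) -> ((p2 || p3) <-> (p2 -> (p2 || p2)))) <-> (!!(p1 || p1) || !!(p2 || (p3 || p3))) = 1 <-> 4/5 = 4/5
!p2 = !4/5 = 1/5
!p2 -> p3 = 1/5 -> 3/5 = 1
p1 -> p3 = 0 -> 3/5 = 1
(!p2 -> p3) || (p1 -> p3) = 1 || 1 = 1
!((!p2 -> p3) || (p1 -> p3)) = !1 = 0
p3 <-> p3 = 3/5 <-> 3/5 = 1
!(p3 <-> p3) = !1 = 0
p3 <-> !(p3 <-> p3) = 3/5 <-> 0 = 2/5
!(p3 <-> !(p3 <-> p3)) = !2/5 = 3/5
!((!p2 -> p3) || (p1 -> p3)) || !(p3 <-> !(p3 <-> p3)) = 0 || 3/5 = 3/5
!(!((!p2 -> p3) || (p1 -> p3)) || !(p3 <-> !(p3 <-> p3))) = !3/5 = 2/5
(((((!p3 -> p3) <-> (p1 || (p1 <-> p3))) -> !(p1 || (p1 -> p2))) -> ((p2 || p3) <-> (p2 -> (p2 || p2)))) <-> (!!(p1 || p1) || !!(p2 || (p3 || p3)))) || !(!((!p2 -> p3) || (p1 -> p3)) || !(p3 <-> !(p3 <-> p3))) = 4/5 || 2/5 = 4/5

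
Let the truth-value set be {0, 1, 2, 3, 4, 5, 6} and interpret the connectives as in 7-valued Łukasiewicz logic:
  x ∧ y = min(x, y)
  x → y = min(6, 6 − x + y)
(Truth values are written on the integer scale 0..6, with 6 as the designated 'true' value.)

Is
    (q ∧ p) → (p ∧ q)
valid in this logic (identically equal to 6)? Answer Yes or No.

At p = 5, q = 0, for instance:
q ∧ p = 0 ∧ 5 = 0
p ∧ q = 5 ∧ 0 = 0
(q ∧ p) → (p ∧ q) = 0 → 0 = 6
and checking the remaining 48 assignments likewise gives ≥ 6 in every case.

Yes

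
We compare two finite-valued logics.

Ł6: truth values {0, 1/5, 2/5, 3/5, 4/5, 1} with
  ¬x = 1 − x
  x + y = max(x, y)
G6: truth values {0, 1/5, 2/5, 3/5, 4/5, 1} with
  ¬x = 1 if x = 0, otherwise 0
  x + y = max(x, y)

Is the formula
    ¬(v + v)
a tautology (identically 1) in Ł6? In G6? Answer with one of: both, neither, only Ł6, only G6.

In Ł6: at v = 1/5 the value is 4/5 — not a tautology.
In G6: at v = 1/5 the value is 0 — not a tautology.

neither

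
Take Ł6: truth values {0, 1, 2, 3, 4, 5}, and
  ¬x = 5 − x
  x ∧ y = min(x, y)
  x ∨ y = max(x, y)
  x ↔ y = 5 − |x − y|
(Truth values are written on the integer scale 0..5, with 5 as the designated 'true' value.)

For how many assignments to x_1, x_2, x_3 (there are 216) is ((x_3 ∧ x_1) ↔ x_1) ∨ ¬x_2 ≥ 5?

141

value 5: 141 assignments (counts)
value 4: 35 assignments
value 3: 22 assignments
value 2: 12 assignments
value 1: 5 assignments
value 0: 1 assignment
So 141 of the 216 assignments meet the threshold.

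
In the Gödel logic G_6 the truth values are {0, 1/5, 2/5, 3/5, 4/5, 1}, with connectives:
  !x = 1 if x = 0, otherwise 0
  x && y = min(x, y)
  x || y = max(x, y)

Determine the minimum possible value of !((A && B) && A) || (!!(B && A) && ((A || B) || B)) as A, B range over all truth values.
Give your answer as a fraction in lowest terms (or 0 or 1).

Take A = 1/5, B = 1/5:
A && B = 1/5 && 1/5 = 1/5
(A && B) && A = 1/5 && 1/5 = 1/5
!((A && B) && A) = !1/5 = 0
B && A = 1/5 && 1/5 = 1/5
!(B && A) = !1/5 = 0
!!(B && A) = !0 = 1
A || B = 1/5 || 1/5 = 1/5
(A || B) || B = 1/5 || 1/5 = 1/5
!!(B && A) && ((A || B) || B) = 1 && 1/5 = 1/5
!((A && B) && A) || (!!(B && A) && ((A || B) || B)) = 0 || 1/5 = 1/5
No assignment yields a value below 1/5, so this is the minimum.

1/5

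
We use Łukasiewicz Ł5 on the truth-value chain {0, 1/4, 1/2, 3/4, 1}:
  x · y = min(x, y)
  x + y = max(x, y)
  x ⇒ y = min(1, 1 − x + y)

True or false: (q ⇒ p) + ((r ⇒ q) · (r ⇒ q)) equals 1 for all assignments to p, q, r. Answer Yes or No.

Counterexample: take p = 0, q = 1/4, r = 1/2.
q ⇒ p = 1/4 ⇒ 0 = 3/4
r ⇒ q = 1/2 ⇒ 1/4 = 3/4
r ⇒ q = 1/2 ⇒ 1/4 = 3/4
(r ⇒ q) · (r ⇒ q) = 3/4 · 3/4 = 3/4
(q ⇒ p) + ((r ⇒ q) · (r ⇒ q)) = 3/4 + 3/4 = 3/4
This gives 3/4 ≠ 1.

No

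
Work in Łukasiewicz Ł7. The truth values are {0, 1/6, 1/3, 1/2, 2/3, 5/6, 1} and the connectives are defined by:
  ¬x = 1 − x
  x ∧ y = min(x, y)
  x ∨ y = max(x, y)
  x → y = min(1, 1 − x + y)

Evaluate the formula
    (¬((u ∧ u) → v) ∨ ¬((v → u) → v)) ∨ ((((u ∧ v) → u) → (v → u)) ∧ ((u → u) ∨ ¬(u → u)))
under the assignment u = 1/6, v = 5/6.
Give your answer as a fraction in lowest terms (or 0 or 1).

1/3

u ∧ u = 1/6 ∧ 1/6 = 1/6
(u ∧ u) → v = 1/6 → 5/6 = 1
¬((u ∧ u) → v) = ¬1 = 0
v → u = 5/6 → 1/6 = 1/3
(v → u) → v = 1/3 → 5/6 = 1
¬((v → u) → v) = ¬1 = 0
¬((u ∧ u) → v) ∨ ¬((v → u) → v) = 0 ∨ 0 = 0
u ∧ v = 1/6 ∧ 5/6 = 1/6
(u ∧ v) → u = 1/6 → 1/6 = 1
v → u = 5/6 → 1/6 = 1/3
((u ∧ v) → u) → (v → u) = 1 → 1/3 = 1/3
u → u = 1/6 → 1/6 = 1
u → u = 1/6 → 1/6 = 1
¬(u → u) = ¬1 = 0
(u → u) ∨ ¬(u → u) = 1 ∨ 0 = 1
(((u ∧ v) → u) → (v → u)) ∧ ((u → u) ∨ ¬(u → u)) = 1/3 ∧ 1 = 1/3
(¬((u ∧ u) → v) ∨ ¬((v → u) → v)) ∨ ((((u ∧ v) → u) → (v → u)) ∧ ((u → u) ∨ ¬(u → u))) = 0 ∨ 1/3 = 1/3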